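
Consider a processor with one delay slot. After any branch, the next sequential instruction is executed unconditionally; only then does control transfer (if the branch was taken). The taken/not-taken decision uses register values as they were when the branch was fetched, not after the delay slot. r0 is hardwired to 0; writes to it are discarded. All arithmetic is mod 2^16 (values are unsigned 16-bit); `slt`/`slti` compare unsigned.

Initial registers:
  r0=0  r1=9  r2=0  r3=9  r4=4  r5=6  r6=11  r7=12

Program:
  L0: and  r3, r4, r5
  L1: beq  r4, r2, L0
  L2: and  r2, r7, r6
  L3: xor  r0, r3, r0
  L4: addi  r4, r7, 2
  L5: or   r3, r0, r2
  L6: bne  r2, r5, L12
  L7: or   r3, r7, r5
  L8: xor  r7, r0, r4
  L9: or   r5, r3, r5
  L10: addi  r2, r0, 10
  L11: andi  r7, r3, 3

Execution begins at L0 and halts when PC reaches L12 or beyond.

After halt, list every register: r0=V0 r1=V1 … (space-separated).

r0=0 r1=9 r2=8 r3=14 r4=14 r5=6 r6=11 r7=12

PC=0  and  r3, r4, r5        | r0=0 r1=9 r2=0 r3=4 r4=4 r5=6 r6=11 r7=12
PC=1  beq  r4, r2, L0        | r0=0 r1=9 r2=0 r3=4 r4=4 r5=6 r6=11 r7=12  [not taken]
PC=2  and  r2, r7, r6        | r0=0 r1=9 r2=8 r3=4 r4=4 r5=6 r6=11 r7=12
PC=3  xor  r0, r3, r0        | r0=0 r1=9 r2=8 r3=4 r4=4 r5=6 r6=11 r7=12
PC=4  addi  r4, r7, 2        | r0=0 r1=9 r2=8 r3=4 r4=14 r5=6 r6=11 r7=12
PC=5  or   r3, r0, r2        | r0=0 r1=9 r2=8 r3=8 r4=14 r5=6 r6=11 r7=12
PC=6  bne  r2, r5, L12       | r0=0 r1=9 r2=8 r3=8 r4=14 r5=6 r6=11 r7=12  [TAKEN]
PC=7  or   r3, r7, r5        | r0=0 r1=9 r2=8 r3=14 r4=14 r5=6 r6=11 r7=12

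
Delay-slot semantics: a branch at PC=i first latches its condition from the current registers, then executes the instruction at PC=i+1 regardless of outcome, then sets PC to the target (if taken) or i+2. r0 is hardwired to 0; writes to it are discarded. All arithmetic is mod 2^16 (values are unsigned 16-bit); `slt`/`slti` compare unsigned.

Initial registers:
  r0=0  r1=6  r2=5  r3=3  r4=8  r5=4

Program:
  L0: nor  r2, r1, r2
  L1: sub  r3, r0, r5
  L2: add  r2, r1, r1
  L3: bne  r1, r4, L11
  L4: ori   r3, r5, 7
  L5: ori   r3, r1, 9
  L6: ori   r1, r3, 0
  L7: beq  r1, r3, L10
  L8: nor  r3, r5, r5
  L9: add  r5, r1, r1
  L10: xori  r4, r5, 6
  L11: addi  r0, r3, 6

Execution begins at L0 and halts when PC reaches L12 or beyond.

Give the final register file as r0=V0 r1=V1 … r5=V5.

[0] nor  r2, r1, r2  →  {r0:0, r1:6, r2:65528, r3:3, r4:8, r5:4}
[1] sub  r3, r0, r5  →  {r0:0, r1:6, r2:65528, r3:65532, r4:8, r5:4}
[2] add  r2, r1, r1  →  {r0:0, r1:6, r2:12, r3:65532, r4:8, r5:4}
[3] bne  r1, r4, L11  →  {r0:0, r1:6, r2:12, r3:65532, r4:8, r5:4}  ⟨branch taken⟩
[4] ori   r3, r5, 7  →  {r0:0, r1:6, r2:12, r3:7, r4:8, r5:4}
[11] addi  r0, r3, 6  →  {r0:0, r1:6, r2:12, r3:7, r4:8, r5:4}

r0=0 r1=6 r2=12 r3=7 r4=8 r5=4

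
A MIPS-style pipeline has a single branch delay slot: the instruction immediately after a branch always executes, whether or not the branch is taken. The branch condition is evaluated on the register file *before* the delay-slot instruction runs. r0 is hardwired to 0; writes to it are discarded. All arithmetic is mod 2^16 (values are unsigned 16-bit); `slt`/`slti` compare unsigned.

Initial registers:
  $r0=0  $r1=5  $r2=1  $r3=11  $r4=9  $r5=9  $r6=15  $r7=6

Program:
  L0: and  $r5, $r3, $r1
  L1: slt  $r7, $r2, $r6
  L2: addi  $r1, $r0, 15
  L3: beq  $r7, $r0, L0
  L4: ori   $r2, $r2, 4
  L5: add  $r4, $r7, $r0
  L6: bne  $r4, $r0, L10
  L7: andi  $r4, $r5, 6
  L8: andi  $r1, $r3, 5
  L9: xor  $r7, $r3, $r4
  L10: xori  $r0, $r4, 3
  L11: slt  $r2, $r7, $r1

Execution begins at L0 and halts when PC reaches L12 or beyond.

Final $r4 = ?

#0 and  $r5, $r3, $r1 ; 0/5/1/11/9/1/15/6
#1 slt  $r7, $r2, $r6 ; 0/5/1/11/9/1/15/1
#2 addi  $r1, $r0, 15 ; 0/15/1/11/9/1/15/1
#3 beq  $r7, $r0, L0 ; 0/15/1/11/9/1/15/1 ; →fallthru
#4 ori   $r2, $r2, 4 ; 0/15/5/11/9/1/15/1
#5 add  $r4, $r7, $r0 ; 0/15/5/11/1/1/15/1
#6 bne  $r4, $r0, L10 ; 0/15/5/11/1/1/15/1 ; →target
#7 andi  $r4, $r5, 6 ; 0/15/5/11/0/1/15/1
#10 xori  $r0, $r4, 3 ; 0/15/5/11/0/1/15/1
#11 slt  $r2, $r7, $r1 ; 0/15/1/11/0/1/15/1

0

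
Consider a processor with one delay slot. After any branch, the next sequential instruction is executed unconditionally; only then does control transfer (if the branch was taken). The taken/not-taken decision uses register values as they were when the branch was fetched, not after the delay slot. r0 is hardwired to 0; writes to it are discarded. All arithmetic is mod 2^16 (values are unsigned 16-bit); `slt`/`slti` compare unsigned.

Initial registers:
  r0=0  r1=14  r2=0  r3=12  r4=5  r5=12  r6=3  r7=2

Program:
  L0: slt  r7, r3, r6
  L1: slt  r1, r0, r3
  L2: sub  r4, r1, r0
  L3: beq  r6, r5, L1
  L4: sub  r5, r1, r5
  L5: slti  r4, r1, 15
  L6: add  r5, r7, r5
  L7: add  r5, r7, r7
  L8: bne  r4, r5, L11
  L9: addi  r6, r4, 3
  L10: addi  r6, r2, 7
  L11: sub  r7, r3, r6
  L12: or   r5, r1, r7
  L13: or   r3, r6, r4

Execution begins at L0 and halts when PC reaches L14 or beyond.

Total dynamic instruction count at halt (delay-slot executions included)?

13

PC=0  slt  r7, r3, r6        | r0=0 r1=14 r2=0 r3=12 r4=5 r5=12 r6=3 r7=0
PC=1  slt  r1, r0, r3        | r0=0 r1=1 r2=0 r3=12 r4=5 r5=12 r6=3 r7=0
PC=2  sub  r4, r1, r0        | r0=0 r1=1 r2=0 r3=12 r4=1 r5=12 r6=3 r7=0
PC=3  beq  r6, r5, L1        | r0=0 r1=1 r2=0 r3=12 r4=1 r5=12 r6=3 r7=0  [not taken]
PC=4  sub  r5, r1, r5        | r0=0 r1=1 r2=0 r3=12 r4=1 r5=65525 r6=3 r7=0
PC=5  slti  r4, r1, 15       | r0=0 r1=1 r2=0 r3=12 r4=1 r5=65525 r6=3 r7=0
PC=6  add  r5, r7, r5        | r0=0 r1=1 r2=0 r3=12 r4=1 r5=65525 r6=3 r7=0
PC=7  add  r5, r7, r7        | r0=0 r1=1 r2=0 r3=12 r4=1 r5=0 r6=3 r7=0
PC=8  bne  r4, r5, L11       | r0=0 r1=1 r2=0 r3=12 r4=1 r5=0 r6=3 r7=0  [TAKEN]
PC=9  addi  r6, r4, 3        | r0=0 r1=1 r2=0 r3=12 r4=1 r5=0 r6=4 r7=0
PC=11 sub  r7, r3, r6        | r0=0 r1=1 r2=0 r3=12 r4=1 r5=0 r6=4 r7=8
PC=12 or   r5, r1, r7        | r0=0 r1=1 r2=0 r3=12 r4=1 r5=9 r6=4 r7=8
PC=13 or   r3, r6, r4        | r0=0 r1=1 r2=0 r3=5 r4=1 r5=9 r6=4 r7=8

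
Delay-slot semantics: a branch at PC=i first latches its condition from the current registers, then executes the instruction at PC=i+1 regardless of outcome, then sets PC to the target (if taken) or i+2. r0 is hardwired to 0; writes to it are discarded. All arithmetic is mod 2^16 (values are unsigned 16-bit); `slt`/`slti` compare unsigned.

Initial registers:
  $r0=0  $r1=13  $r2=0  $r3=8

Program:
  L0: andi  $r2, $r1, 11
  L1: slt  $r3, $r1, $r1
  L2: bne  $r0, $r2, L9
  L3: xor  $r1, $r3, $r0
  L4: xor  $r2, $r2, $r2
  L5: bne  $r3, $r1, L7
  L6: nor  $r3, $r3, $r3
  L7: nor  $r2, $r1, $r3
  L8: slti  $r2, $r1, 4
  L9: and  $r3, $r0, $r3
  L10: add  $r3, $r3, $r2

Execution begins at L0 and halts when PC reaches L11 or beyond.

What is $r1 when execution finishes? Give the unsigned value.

#0 andi  $r2, $r1, 11 ; 0/13/9/8
#1 slt  $r3, $r1, $r1 ; 0/13/9/0
#2 bne  $r0, $r2, L9 ; 0/13/9/0 ; →target
#3 xor  $r1, $r3, $r0 ; 0/0/9/0
#9 and  $r3, $r0, $r3 ; 0/0/9/0
#10 add  $r3, $r3, $r2 ; 0/0/9/9

0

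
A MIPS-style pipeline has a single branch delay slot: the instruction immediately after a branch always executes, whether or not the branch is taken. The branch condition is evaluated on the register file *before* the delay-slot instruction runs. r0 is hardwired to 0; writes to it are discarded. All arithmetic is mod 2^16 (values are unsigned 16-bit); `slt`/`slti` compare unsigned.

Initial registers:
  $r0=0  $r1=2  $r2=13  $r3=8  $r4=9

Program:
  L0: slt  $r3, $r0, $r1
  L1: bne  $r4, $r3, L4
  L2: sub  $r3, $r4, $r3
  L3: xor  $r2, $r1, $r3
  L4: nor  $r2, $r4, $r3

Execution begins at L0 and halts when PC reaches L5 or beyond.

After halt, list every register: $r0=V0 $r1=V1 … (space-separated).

$r0=0 $r1=2 $r2=65526 $r3=8 $r4=9

[0] slt  $r3, $r0, $r1  →  {$r0:0, $r1:2, $r2:13, $r3:1, $r4:9}
[1] bne  $r4, $r3, L4  →  {$r0:0, $r1:2, $r2:13, $r3:1, $r4:9}  ⟨branch taken⟩
[2] sub  $r3, $r4, $r3  →  {$r0:0, $r1:2, $r2:13, $r3:8, $r4:9}
[4] nor  $r2, $r4, $r3  →  {$r0:0, $r1:2, $r2:65526, $r3:8, $r4:9}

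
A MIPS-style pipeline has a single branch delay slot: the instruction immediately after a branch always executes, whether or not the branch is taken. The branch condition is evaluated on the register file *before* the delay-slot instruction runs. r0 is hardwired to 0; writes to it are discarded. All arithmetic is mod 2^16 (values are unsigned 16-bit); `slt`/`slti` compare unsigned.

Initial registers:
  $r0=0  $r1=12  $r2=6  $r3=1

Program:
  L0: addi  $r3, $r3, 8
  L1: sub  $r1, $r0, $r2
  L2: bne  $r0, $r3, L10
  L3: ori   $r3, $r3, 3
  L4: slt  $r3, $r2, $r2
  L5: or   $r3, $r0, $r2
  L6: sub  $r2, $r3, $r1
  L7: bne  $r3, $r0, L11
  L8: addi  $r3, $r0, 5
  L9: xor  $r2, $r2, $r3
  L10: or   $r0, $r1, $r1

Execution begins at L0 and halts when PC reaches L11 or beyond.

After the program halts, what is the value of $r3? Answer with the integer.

  step pc=0: addi  $r3, $r3, 8  regs=(0,12,6,9)
  step pc=1: sub  $r1, $r0, $r2  regs=(0,65530,6,9)
  step pc=2: bne  $r0, $r3, L10  cond=T  regs=(0,65530,6,9)
  step pc=3: ori   $r3, $r3, 3  regs=(0,65530,6,11)
  step pc=10: or   $r0, $r1, $r1  regs=(0,65530,6,11)

11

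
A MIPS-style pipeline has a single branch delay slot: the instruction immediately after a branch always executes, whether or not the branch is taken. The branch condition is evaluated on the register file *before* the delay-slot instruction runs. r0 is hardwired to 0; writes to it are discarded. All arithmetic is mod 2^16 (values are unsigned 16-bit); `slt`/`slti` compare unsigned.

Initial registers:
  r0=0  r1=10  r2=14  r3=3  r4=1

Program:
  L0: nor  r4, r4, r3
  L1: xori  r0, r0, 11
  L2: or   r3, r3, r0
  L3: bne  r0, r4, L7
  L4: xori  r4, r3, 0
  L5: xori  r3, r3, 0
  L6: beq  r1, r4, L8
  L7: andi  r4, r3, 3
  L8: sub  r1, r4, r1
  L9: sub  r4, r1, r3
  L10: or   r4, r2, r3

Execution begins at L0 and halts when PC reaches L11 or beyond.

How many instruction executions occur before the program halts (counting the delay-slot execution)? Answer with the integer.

PC=0  nor  r4, r4, r3        | r0=0 r1=10 r2=14 r3=3 r4=65532
PC=1  xori  r0, r0, 11       | r0=0 r1=10 r2=14 r3=3 r4=65532
PC=2  or   r3, r3, r0        | r0=0 r1=10 r2=14 r3=3 r4=65532
PC=3  bne  r0, r4, L7        | r0=0 r1=10 r2=14 r3=3 r4=65532  [TAKEN]
PC=4  xori  r4, r3, 0        | r0=0 r1=10 r2=14 r3=3 r4=3
PC=7  andi  r4, r3, 3        | r0=0 r1=10 r2=14 r3=3 r4=3
PC=8  sub  r1, r4, r1        | r0=0 r1=65529 r2=14 r3=3 r4=3
PC=9  sub  r4, r1, r3        | r0=0 r1=65529 r2=14 r3=3 r4=65526
PC=10 or   r4, r2, r3        | r0=0 r1=65529 r2=14 r3=3 r4=15

9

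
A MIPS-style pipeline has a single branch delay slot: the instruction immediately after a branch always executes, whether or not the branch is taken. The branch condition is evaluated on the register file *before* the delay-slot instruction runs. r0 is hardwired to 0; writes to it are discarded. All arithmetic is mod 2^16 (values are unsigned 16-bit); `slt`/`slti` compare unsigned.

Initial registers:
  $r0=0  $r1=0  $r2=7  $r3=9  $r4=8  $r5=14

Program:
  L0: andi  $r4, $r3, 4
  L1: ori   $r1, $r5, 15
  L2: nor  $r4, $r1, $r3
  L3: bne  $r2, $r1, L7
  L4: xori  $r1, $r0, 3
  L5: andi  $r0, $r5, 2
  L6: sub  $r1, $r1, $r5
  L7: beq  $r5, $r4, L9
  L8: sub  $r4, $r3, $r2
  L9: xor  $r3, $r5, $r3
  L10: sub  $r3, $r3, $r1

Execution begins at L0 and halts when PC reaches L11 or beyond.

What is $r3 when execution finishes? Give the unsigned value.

4

PC=0  andi  $r4, $r3, 4      | $r0=0 $r1=0 $r2=7 $r3=9 $r4=0 $r5=14
PC=1  ori   $r1, $r5, 15     | $r0=0 $r1=15 $r2=7 $r3=9 $r4=0 $r5=14
PC=2  nor  $r4, $r1, $r3     | $r0=0 $r1=15 $r2=7 $r3=9 $r4=65520 $r5=14
PC=3  bne  $r2, $r1, L7      | $r0=0 $r1=15 $r2=7 $r3=9 $r4=65520 $r5=14  [TAKEN]
PC=4  xori  $r1, $r0, 3      | $r0=0 $r1=3 $r2=7 $r3=9 $r4=65520 $r5=14
PC=7  beq  $r5, $r4, L9      | $r0=0 $r1=3 $r2=7 $r3=9 $r4=65520 $r5=14  [not taken]
PC=8  sub  $r4, $r3, $r2     | $r0=0 $r1=3 $r2=7 $r3=9 $r4=2 $r5=14
PC=9  xor  $r3, $r5, $r3     | $r0=0 $r1=3 $r2=7 $r3=7 $r4=2 $r5=14
PC=10 sub  $r3, $r3, $r1     | $r0=0 $r1=3 $r2=7 $r3=4 $r4=2 $r5=14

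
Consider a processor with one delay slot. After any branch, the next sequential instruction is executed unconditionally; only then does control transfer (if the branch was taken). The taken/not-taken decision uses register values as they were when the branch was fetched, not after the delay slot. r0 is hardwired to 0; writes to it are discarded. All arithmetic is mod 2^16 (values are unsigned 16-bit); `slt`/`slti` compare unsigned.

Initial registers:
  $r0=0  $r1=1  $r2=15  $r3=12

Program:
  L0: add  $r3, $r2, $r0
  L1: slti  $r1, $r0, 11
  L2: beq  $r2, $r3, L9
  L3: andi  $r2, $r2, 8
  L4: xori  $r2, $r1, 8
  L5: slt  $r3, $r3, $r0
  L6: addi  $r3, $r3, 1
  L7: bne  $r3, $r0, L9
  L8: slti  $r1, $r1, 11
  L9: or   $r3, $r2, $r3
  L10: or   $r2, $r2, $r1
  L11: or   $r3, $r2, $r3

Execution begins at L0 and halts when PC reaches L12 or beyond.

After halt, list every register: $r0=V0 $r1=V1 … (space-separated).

$r0=0 $r1=1 $r2=9 $r3=15

  step pc=0: add  $r3, $r2, $r0  regs=(0,1,15,15)
  step pc=1: slti  $r1, $r0, 11  regs=(0,1,15,15)
  step pc=2: beq  $r2, $r3, L9  cond=T  regs=(0,1,15,15)
  step pc=3: andi  $r2, $r2, 8  regs=(0,1,8,15)
  step pc=9: or   $r3, $r2, $r3  regs=(0,1,8,15)
  step pc=10: or   $r2, $r2, $r1  regs=(0,1,9,15)
  step pc=11: or   $r3, $r2, $r3  regs=(0,1,9,15)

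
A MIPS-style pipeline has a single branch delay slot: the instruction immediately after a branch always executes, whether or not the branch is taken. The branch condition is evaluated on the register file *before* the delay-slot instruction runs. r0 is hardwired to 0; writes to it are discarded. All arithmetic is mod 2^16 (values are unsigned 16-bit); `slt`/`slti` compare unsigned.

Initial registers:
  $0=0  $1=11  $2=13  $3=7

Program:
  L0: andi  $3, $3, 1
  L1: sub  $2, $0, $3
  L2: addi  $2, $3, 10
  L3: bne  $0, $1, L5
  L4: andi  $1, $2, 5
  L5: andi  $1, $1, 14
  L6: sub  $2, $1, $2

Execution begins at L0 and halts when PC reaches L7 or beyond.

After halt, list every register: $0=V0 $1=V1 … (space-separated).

#0 andi  $3, $3, 1 ; 0/11/13/1
#1 sub  $2, $0, $3 ; 0/11/65535/1
#2 addi  $2, $3, 10 ; 0/11/11/1
#3 bne  $0, $1, L5 ; 0/11/11/1 ; →target
#4 andi  $1, $2, 5 ; 0/1/11/1
#5 andi  $1, $1, 14 ; 0/0/11/1
#6 sub  $2, $1, $2 ; 0/0/65525/1

$0=0 $1=0 $2=65525 $3=1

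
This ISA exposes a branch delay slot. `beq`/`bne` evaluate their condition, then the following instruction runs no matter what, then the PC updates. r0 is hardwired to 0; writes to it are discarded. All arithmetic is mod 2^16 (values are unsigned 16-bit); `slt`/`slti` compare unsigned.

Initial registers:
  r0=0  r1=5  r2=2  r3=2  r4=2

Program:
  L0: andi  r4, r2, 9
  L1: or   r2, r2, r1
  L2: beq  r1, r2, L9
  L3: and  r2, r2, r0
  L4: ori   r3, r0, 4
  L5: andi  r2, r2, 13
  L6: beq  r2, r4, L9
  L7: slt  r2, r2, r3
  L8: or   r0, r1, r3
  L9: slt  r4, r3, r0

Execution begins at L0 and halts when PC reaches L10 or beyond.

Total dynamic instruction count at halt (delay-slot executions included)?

9

#0 andi  r4, r2, 9 ; 0/5/2/2/0
#1 or   r2, r2, r1 ; 0/5/7/2/0
#2 beq  r1, r2, L9 ; 0/5/7/2/0 ; →fallthru
#3 and  r2, r2, r0 ; 0/5/0/2/0
#4 ori   r3, r0, 4 ; 0/5/0/4/0
#5 andi  r2, r2, 13 ; 0/5/0/4/0
#6 beq  r2, r4, L9 ; 0/5/0/4/0 ; →target
#7 slt  r2, r2, r3 ; 0/5/1/4/0
#9 slt  r4, r3, r0 ; 0/5/1/4/0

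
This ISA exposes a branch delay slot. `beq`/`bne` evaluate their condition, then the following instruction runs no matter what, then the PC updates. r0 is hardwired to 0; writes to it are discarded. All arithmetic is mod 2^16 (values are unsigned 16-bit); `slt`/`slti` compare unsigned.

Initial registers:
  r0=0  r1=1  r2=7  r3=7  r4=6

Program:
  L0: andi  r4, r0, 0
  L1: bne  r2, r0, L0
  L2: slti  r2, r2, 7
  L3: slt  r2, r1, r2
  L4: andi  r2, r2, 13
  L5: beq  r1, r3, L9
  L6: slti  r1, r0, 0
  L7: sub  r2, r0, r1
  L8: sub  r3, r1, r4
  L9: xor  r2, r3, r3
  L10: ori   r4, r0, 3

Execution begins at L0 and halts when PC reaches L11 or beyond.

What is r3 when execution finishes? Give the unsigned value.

  step pc=0: andi  r4, r0, 0  regs=(0,1,7,7,0)
  step pc=1: bne  r2, r0, L0  cond=T  regs=(0,1,7,7,0)
  step pc=2: slti  r2, r2, 7  regs=(0,1,0,7,0)
  step pc=0: andi  r4, r0, 0  regs=(0,1,0,7,0)
  step pc=1: bne  r2, r0, L0  cond=F  regs=(0,1,0,7,0)
  step pc=2: slti  r2, r2, 7  regs=(0,1,1,7,0)
  step pc=3: slt  r2, r1, r2  regs=(0,1,0,7,0)
  step pc=4: andi  r2, r2, 13  regs=(0,1,0,7,0)
  step pc=5: beq  r1, r3, L9  cond=F  regs=(0,1,0,7,0)
  step pc=6: slti  r1, r0, 0  regs=(0,0,0,7,0)
  step pc=7: sub  r2, r0, r1  regs=(0,0,0,7,0)
  step pc=8: sub  r3, r1, r4  regs=(0,0,0,0,0)
  step pc=9: xor  r2, r3, r3  regs=(0,0,0,0,0)
  step pc=10: ori   r4, r0, 3  regs=(0,0,0,0,3)

0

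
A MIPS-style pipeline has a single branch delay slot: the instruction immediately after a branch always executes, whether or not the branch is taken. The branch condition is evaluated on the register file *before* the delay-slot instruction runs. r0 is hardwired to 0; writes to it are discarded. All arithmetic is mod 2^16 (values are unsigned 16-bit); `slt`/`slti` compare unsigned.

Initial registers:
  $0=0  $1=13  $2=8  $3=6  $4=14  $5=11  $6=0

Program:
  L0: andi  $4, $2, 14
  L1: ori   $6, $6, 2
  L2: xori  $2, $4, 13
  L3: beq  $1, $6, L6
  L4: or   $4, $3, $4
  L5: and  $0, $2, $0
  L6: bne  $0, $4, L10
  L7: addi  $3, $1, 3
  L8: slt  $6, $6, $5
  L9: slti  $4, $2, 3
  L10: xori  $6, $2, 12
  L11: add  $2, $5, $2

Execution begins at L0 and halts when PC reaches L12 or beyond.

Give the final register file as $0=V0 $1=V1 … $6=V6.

  step pc=0: andi  $4, $2, 14  regs=(0,13,8,6,8,11,0)
  step pc=1: ori   $6, $6, 2  regs=(0,13,8,6,8,11,2)
  step pc=2: xori  $2, $4, 13  regs=(0,13,5,6,8,11,2)
  step pc=3: beq  $1, $6, L6  cond=F  regs=(0,13,5,6,8,11,2)
  step pc=4: or   $4, $3, $4  regs=(0,13,5,6,14,11,2)
  step pc=5: and  $0, $2, $0  regs=(0,13,5,6,14,11,2)
  step pc=6: bne  $0, $4, L10  cond=T  regs=(0,13,5,6,14,11,2)
  step pc=7: addi  $3, $1, 3  regs=(0,13,5,16,14,11,2)
  step pc=10: xori  $6, $2, 12  regs=(0,13,5,16,14,11,9)
  step pc=11: add  $2, $5, $2  regs=(0,13,16,16,14,11,9)

$0=0 $1=13 $2=16 $3=16 $4=14 $5=11 $6=9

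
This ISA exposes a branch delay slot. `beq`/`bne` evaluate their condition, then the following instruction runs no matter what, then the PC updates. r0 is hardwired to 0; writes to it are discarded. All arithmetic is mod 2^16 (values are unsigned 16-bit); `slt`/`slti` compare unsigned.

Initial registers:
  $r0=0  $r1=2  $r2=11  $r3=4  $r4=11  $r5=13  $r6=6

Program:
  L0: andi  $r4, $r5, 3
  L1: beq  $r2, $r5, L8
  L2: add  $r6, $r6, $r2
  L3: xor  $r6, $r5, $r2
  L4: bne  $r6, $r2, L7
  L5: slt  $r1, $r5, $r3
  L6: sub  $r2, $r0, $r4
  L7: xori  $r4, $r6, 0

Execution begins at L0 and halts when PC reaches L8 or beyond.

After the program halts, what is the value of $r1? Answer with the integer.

  step pc=0: andi  $r4, $r5, 3  regs=(0,2,11,4,1,13,6)
  step pc=1: beq  $r2, $r5, L8  cond=F  regs=(0,2,11,4,1,13,6)
  step pc=2: add  $r6, $r6, $r2  regs=(0,2,11,4,1,13,17)
  step pc=3: xor  $r6, $r5, $r2  regs=(0,2,11,4,1,13,6)
  step pc=4: bne  $r6, $r2, L7  cond=T  regs=(0,2,11,4,1,13,6)
  step pc=5: slt  $r1, $r5, $r3  regs=(0,0,11,4,1,13,6)
  step pc=7: xori  $r4, $r6, 0  regs=(0,0,11,4,6,13,6)

0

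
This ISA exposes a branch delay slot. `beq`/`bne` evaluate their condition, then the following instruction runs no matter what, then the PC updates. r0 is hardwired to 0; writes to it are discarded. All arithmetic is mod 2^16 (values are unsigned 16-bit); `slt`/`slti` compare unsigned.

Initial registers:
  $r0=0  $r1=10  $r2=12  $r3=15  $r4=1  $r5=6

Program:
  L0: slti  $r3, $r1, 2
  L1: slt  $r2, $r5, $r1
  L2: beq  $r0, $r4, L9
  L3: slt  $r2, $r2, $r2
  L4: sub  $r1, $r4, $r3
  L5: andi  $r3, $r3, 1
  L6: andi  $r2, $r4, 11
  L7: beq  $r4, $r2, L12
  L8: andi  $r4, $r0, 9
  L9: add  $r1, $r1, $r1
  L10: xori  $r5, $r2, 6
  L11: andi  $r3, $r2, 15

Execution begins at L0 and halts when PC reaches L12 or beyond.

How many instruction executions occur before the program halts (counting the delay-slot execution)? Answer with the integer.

9

[0] slti  $r3, $r1, 2  →  {$r0:0, $r1:10, $r2:12, $r3:0, $r4:1, $r5:6}
[1] slt  $r2, $r5, $r1  →  {$r0:0, $r1:10, $r2:1, $r3:0, $r4:1, $r5:6}
[2] beq  $r0, $r4, L9  →  {$r0:0, $r1:10, $r2:1, $r3:0, $r4:1, $r5:6}  ⟨branch fallthrough⟩
[3] slt  $r2, $r2, $r2  →  {$r0:0, $r1:10, $r2:0, $r3:0, $r4:1, $r5:6}
[4] sub  $r1, $r4, $r3  →  {$r0:0, $r1:1, $r2:0, $r3:0, $r4:1, $r5:6}
[5] andi  $r3, $r3, 1  →  {$r0:0, $r1:1, $r2:0, $r3:0, $r4:1, $r5:6}
[6] andi  $r2, $r4, 11  →  {$r0:0, $r1:1, $r2:1, $r3:0, $r4:1, $r5:6}
[7] beq  $r4, $r2, L12  →  {$r0:0, $r1:1, $r2:1, $r3:0, $r4:1, $r5:6}  ⟨branch taken⟩
[8] andi  $r4, $r0, 9  →  {$r0:0, $r1:1, $r2:1, $r3:0, $r4:0, $r5:6}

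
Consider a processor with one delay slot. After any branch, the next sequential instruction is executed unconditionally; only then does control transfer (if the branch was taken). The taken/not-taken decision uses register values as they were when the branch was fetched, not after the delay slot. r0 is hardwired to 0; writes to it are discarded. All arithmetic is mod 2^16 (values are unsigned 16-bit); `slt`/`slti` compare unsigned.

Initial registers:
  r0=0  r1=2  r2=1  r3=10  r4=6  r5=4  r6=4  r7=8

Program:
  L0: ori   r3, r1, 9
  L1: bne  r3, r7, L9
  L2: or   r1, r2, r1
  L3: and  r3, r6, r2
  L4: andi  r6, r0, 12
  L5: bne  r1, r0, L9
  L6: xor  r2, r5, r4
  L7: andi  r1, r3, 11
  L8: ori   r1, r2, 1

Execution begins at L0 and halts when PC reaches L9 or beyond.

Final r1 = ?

3

[0] ori   r3, r1, 9  →  {r0:0, r1:2, r2:1, r3:11, r4:6, r5:4, r6:4, r7:8}
[1] bne  r3, r7, L9  →  {r0:0, r1:2, r2:1, r3:11, r4:6, r5:4, r6:4, r7:8}  ⟨branch taken⟩
[2] or   r1, r2, r1  →  {r0:0, r1:3, r2:1, r3:11, r4:6, r5:4, r6:4, r7:8}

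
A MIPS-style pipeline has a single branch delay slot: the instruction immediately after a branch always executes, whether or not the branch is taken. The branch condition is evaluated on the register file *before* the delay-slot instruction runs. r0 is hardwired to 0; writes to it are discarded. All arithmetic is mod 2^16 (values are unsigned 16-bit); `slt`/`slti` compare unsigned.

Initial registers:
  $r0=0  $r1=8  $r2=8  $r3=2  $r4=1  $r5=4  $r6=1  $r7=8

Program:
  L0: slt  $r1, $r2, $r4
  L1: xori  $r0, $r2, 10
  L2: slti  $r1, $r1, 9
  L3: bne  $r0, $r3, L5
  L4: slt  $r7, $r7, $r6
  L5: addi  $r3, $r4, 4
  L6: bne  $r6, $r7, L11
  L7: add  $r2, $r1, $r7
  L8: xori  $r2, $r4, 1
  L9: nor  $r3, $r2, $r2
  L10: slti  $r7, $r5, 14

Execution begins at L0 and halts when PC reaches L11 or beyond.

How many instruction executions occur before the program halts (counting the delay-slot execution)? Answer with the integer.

  step pc=0: slt  $r1, $r2, $r4  regs=(0,0,8,2,1,4,1,8)
  step pc=1: xori  $r0, $r2, 10  regs=(0,0,8,2,1,4,1,8)
  step pc=2: slti  $r1, $r1, 9  regs=(0,1,8,2,1,4,1,8)
  step pc=3: bne  $r0, $r3, L5  cond=T  regs=(0,1,8,2,1,4,1,8)
  step pc=4: slt  $r7, $r7, $r6  regs=(0,1,8,2,1,4,1,0)
  step pc=5: addi  $r3, $r4, 4  regs=(0,1,8,5,1,4,1,0)
  step pc=6: bne  $r6, $r7, L11  cond=T  regs=(0,1,8,5,1,4,1,0)
  step pc=7: add  $r2, $r1, $r7  regs=(0,1,1,5,1,4,1,0)

8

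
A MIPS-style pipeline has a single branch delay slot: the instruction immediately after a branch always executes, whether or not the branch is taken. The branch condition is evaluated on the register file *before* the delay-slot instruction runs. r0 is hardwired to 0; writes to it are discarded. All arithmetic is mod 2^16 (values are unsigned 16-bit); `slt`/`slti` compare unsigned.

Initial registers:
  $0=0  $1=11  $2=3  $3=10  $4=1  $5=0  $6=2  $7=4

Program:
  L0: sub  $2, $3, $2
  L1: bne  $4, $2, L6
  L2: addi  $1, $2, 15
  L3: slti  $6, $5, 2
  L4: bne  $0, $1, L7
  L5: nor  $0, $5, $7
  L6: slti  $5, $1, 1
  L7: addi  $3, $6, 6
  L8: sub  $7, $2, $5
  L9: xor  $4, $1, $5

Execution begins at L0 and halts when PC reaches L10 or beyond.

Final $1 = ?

22

#0 sub  $2, $3, $2 ; 0/11/7/10/1/0/2/4
#1 bne  $4, $2, L6 ; 0/11/7/10/1/0/2/4 ; →target
#2 addi  $1, $2, 15 ; 0/22/7/10/1/0/2/4
#6 slti  $5, $1, 1 ; 0/22/7/10/1/0/2/4
#7 addi  $3, $6, 6 ; 0/22/7/8/1/0/2/4
#8 sub  $7, $2, $5 ; 0/22/7/8/1/0/2/7
#9 xor  $4, $1, $5 ; 0/22/7/8/22/0/2/7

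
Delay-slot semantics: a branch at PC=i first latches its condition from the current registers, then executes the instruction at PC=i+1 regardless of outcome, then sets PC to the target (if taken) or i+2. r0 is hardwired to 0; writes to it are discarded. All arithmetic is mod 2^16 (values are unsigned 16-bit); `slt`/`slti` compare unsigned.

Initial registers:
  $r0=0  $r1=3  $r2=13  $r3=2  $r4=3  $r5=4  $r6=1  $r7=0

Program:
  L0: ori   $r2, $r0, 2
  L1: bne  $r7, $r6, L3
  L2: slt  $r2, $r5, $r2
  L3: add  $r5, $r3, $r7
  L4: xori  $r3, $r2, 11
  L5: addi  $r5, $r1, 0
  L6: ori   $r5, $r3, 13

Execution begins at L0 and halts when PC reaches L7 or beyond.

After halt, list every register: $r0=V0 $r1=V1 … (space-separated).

$r0=0 $r1=3 $r2=0 $r3=11 $r4=3 $r5=15 $r6=1 $r7=0

  step pc=0: ori   $r2, $r0, 2  regs=(0,3,2,2,3,4,1,0)
  step pc=1: bne  $r7, $r6, L3  cond=T  regs=(0,3,2,2,3,4,1,0)
  step pc=2: slt  $r2, $r5, $r2  regs=(0,3,0,2,3,4,1,0)
  step pc=3: add  $r5, $r3, $r7  regs=(0,3,0,2,3,2,1,0)
  step pc=4: xori  $r3, $r2, 11  regs=(0,3,0,11,3,2,1,0)
  step pc=5: addi  $r5, $r1, 0  regs=(0,3,0,11,3,3,1,0)
  step pc=6: ori   $r5, $r3, 13  regs=(0,3,0,11,3,15,1,0)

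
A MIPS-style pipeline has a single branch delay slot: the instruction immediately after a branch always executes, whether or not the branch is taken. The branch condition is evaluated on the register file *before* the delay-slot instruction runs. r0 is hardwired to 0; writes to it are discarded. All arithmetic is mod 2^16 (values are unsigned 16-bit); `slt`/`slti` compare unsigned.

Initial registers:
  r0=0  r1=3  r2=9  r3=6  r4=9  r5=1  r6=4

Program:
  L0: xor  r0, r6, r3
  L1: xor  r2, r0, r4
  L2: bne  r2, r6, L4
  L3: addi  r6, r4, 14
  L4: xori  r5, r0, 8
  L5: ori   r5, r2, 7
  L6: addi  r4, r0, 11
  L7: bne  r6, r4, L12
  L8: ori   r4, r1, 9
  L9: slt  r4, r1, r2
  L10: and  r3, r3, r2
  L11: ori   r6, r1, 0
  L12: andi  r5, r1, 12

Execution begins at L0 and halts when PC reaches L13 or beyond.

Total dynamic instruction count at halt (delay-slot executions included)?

#0 xor  r0, r6, r3 ; 0/3/9/6/9/1/4
#1 xor  r2, r0, r4 ; 0/3/9/6/9/1/4
#2 bne  r2, r6, L4 ; 0/3/9/6/9/1/4 ; →target
#3 addi  r6, r4, 14 ; 0/3/9/6/9/1/23
#4 xori  r5, r0, 8 ; 0/3/9/6/9/8/23
#5 ori   r5, r2, 7 ; 0/3/9/6/9/15/23
#6 addi  r4, r0, 11 ; 0/3/9/6/11/15/23
#7 bne  r6, r4, L12 ; 0/3/9/6/11/15/23 ; →target
#8 ori   r4, r1, 9 ; 0/3/9/6/11/15/23
#12 andi  r5, r1, 12 ; 0/3/9/6/11/0/23

10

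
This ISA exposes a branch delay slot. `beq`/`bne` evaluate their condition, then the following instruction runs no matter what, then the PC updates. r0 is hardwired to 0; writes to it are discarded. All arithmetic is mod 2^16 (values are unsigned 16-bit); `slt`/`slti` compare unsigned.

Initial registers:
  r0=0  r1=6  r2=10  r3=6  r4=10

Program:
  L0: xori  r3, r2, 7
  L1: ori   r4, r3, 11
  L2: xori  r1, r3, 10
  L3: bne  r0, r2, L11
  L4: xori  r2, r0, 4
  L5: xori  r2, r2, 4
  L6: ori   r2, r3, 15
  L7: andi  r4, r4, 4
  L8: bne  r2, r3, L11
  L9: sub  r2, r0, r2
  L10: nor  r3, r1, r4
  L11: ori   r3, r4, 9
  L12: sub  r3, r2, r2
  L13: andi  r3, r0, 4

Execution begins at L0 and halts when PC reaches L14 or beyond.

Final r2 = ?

  step pc=0: xori  r3, r2, 7  regs=(0,6,10,13,10)
  step pc=1: ori   r4, r3, 11  regs=(0,6,10,13,15)
  step pc=2: xori  r1, r3, 10  regs=(0,7,10,13,15)
  step pc=3: bne  r0, r2, L11  cond=T  regs=(0,7,10,13,15)
  step pc=4: xori  r2, r0, 4  regs=(0,7,4,13,15)
  step pc=11: ori   r3, r4, 9  regs=(0,7,4,15,15)
  step pc=12: sub  r3, r2, r2  regs=(0,7,4,0,15)
  step pc=13: andi  r3, r0, 4  regs=(0,7,4,0,15)

4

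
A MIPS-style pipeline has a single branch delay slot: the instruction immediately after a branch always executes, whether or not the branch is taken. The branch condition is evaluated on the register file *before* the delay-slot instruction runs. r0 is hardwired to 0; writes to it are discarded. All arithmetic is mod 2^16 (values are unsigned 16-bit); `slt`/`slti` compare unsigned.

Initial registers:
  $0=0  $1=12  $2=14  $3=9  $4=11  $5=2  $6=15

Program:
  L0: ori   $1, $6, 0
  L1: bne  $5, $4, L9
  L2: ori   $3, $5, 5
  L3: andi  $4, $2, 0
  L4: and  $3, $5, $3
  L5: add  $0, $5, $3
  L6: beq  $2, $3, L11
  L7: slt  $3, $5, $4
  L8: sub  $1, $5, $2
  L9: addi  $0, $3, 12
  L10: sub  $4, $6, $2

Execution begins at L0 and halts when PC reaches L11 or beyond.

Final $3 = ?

PC=0  ori   $1, $6, 0        | $0=0 $1=15 $2=14 $3=9 $4=11 $5=2 $6=15
PC=1  bne  $5, $4, L9        | $0=0 $1=15 $2=14 $3=9 $4=11 $5=2 $6=15  [TAKEN]
PC=2  ori   $3, $5, 5        | $0=0 $1=15 $2=14 $3=7 $4=11 $5=2 $6=15
PC=9  addi  $0, $3, 12       | $0=0 $1=15 $2=14 $3=7 $4=11 $5=2 $6=15
PC=10 sub  $4, $6, $2        | $0=0 $1=15 $2=14 $3=7 $4=1 $5=2 $6=15

7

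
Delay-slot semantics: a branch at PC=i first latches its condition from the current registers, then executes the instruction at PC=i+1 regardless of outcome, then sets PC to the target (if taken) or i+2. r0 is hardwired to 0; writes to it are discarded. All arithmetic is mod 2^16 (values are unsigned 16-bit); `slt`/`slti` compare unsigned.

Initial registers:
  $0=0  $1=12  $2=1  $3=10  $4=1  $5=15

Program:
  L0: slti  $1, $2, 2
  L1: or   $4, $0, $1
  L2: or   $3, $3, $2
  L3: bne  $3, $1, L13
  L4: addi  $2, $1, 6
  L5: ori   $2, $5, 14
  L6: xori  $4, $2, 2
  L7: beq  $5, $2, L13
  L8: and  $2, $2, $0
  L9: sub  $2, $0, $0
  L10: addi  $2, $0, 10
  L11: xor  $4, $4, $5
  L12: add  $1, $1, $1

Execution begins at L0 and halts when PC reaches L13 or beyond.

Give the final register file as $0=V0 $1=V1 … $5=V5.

PC=0  slti  $1, $2, 2        | $0=0 $1=1 $2=1 $3=10 $4=1 $5=15
PC=1  or   $4, $0, $1        | $0=0 $1=1 $2=1 $3=10 $4=1 $5=15
PC=2  or   $3, $3, $2        | $0=0 $1=1 $2=1 $3=11 $4=1 $5=15
PC=3  bne  $3, $1, L13       | $0=0 $1=1 $2=1 $3=11 $4=1 $5=15  [TAKEN]
PC=4  addi  $2, $1, 6        | $0=0 $1=1 $2=7 $3=11 $4=1 $5=15

$0=0 $1=1 $2=7 $3=11 $4=1 $5=15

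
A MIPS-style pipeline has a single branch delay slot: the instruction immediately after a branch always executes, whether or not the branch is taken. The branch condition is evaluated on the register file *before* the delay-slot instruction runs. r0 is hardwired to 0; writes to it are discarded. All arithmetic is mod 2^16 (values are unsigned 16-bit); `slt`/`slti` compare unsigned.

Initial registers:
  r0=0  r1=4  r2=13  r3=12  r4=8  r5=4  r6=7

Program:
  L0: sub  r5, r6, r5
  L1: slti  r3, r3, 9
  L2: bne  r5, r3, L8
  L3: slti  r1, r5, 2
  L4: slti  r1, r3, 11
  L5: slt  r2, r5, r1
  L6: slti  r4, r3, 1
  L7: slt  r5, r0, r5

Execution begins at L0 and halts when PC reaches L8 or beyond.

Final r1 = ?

  step pc=0: sub  r5, r6, r5  regs=(0,4,13,12,8,3,7)
  step pc=1: slti  r3, r3, 9  regs=(0,4,13,0,8,3,7)
  step pc=2: bne  r5, r3, L8  cond=T  regs=(0,4,13,0,8,3,7)
  step pc=3: slti  r1, r5, 2  regs=(0,0,13,0,8,3,7)

0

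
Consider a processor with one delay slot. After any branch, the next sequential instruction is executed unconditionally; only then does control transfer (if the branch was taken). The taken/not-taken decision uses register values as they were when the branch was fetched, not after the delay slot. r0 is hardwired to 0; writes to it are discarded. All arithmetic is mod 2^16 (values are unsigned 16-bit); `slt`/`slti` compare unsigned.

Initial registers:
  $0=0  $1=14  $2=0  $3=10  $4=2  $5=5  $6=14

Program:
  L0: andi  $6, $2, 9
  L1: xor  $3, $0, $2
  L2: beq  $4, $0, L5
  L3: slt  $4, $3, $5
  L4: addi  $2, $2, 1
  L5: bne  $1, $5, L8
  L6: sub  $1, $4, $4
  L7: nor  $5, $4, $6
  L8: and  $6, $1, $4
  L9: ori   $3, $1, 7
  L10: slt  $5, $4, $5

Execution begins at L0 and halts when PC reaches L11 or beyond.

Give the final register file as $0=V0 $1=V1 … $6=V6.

#0 andi  $6, $2, 9 ; 0/14/0/10/2/5/0
#1 xor  $3, $0, $2 ; 0/14/0/0/2/5/0
#2 beq  $4, $0, L5 ; 0/14/0/0/2/5/0 ; →fallthru
#3 slt  $4, $3, $5 ; 0/14/0/0/1/5/0
#4 addi  $2, $2, 1 ; 0/14/1/0/1/5/0
#5 bne  $1, $5, L8 ; 0/14/1/0/1/5/0 ; →target
#6 sub  $1, $4, $4 ; 0/0/1/0/1/5/0
#8 and  $6, $1, $4 ; 0/0/1/0/1/5/0
#9 ori   $3, $1, 7 ; 0/0/1/7/1/5/0
#10 slt  $5, $4, $5 ; 0/0/1/7/1/1/0

$0=0 $1=0 $2=1 $3=7 $4=1 $5=1 $6=0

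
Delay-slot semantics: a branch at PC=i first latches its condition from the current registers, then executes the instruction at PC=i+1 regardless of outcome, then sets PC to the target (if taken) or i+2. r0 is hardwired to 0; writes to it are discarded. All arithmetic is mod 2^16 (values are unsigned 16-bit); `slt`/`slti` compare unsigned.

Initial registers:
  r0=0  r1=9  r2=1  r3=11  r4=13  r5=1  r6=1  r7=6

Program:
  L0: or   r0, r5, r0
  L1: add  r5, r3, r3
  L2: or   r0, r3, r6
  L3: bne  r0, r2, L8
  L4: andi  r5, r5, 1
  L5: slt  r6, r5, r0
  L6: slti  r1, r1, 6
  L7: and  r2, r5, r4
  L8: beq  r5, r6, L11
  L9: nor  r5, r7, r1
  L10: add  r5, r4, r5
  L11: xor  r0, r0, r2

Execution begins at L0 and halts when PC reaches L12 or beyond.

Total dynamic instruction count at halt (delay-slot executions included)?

9

#0 or   r0, r5, r0 ; 0/9/1/11/13/1/1/6
#1 add  r5, r3, r3 ; 0/9/1/11/13/22/1/6
#2 or   r0, r3, r6 ; 0/9/1/11/13/22/1/6
#3 bne  r0, r2, L8 ; 0/9/1/11/13/22/1/6 ; →target
#4 andi  r5, r5, 1 ; 0/9/1/11/13/0/1/6
#8 beq  r5, r6, L11 ; 0/9/1/11/13/0/1/6 ; →fallthru
#9 nor  r5, r7, r1 ; 0/9/1/11/13/65520/1/6
#10 add  r5, r4, r5 ; 0/9/1/11/13/65533/1/6
#11 xor  r0, r0, r2 ; 0/9/1/11/13/65533/1/6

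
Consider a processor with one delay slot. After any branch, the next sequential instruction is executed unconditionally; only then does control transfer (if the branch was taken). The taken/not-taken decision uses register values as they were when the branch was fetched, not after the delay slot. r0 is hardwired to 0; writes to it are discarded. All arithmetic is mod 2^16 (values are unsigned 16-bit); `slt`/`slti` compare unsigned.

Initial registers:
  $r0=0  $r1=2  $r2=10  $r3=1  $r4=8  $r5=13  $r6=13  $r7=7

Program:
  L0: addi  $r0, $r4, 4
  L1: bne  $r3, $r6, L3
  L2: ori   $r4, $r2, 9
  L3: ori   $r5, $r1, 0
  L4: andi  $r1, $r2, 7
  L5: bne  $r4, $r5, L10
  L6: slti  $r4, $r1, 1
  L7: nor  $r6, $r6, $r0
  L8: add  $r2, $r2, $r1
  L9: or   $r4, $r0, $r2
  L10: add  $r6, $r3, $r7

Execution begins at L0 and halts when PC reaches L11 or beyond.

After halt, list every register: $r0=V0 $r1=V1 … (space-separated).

$r0=0 $r1=2 $r2=10 $r3=1 $r4=0 $r5=2 $r6=8 $r7=7

#0 addi  $r0, $r4, 4 ; 0/2/10/1/8/13/13/7
#1 bne  $r3, $r6, L3 ; 0/2/10/1/8/13/13/7 ; →target
#2 ori   $r4, $r2, 9 ; 0/2/10/1/11/13/13/7
#3 ori   $r5, $r1, 0 ; 0/2/10/1/11/2/13/7
#4 andi  $r1, $r2, 7 ; 0/2/10/1/11/2/13/7
#5 bne  $r4, $r5, L10 ; 0/2/10/1/11/2/13/7 ; →target
#6 slti  $r4, $r1, 1 ; 0/2/10/1/0/2/13/7
#10 add  $r6, $r3, $r7 ; 0/2/10/1/0/2/8/7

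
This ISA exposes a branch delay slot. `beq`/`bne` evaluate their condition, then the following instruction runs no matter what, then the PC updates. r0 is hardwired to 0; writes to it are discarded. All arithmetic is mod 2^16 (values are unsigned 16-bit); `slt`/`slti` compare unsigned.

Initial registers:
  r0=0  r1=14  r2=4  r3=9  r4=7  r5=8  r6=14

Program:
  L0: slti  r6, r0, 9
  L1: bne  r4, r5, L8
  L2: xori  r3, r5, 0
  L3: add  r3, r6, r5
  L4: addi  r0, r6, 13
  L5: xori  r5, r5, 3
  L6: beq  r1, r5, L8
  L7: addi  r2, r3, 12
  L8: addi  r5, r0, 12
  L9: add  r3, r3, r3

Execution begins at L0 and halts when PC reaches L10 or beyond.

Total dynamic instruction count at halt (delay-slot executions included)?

[0] slti  r6, r0, 9  →  {r0:0, r1:14, r2:4, r3:9, r4:7, r5:8, r6:1}
[1] bne  r4, r5, L8  →  {r0:0, r1:14, r2:4, r3:9, r4:7, r5:8, r6:1}  ⟨branch taken⟩
[2] xori  r3, r5, 0  →  {r0:0, r1:14, r2:4, r3:8, r4:7, r5:8, r6:1}
[8] addi  r5, r0, 12  →  {r0:0, r1:14, r2:4, r3:8, r4:7, r5:12, r6:1}
[9] add  r3, r3, r3  →  {r0:0, r1:14, r2:4, r3:16, r4:7, r5:12, r6:1}

5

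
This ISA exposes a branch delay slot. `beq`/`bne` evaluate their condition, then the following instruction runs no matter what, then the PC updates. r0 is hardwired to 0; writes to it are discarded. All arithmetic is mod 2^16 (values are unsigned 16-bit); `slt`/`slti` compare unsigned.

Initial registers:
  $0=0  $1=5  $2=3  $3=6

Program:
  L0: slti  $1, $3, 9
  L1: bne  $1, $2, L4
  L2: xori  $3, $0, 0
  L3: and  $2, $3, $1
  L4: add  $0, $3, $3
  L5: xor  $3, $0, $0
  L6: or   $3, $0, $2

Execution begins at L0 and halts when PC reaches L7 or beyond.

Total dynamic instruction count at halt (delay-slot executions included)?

6

[0] slti  $1, $3, 9  →  {$0:0, $1:1, $2:3, $3:6}
[1] bne  $1, $2, L4  →  {$0:0, $1:1, $2:3, $3:6}  ⟨branch taken⟩
[2] xori  $3, $0, 0  →  {$0:0, $1:1, $2:3, $3:0}
[4] add  $0, $3, $3  →  {$0:0, $1:1, $2:3, $3:0}
[5] xor  $3, $0, $0  →  {$0:0, $1:1, $2:3, $3:0}
[6] or   $3, $0, $2  →  {$0:0, $1:1, $2:3, $3:3}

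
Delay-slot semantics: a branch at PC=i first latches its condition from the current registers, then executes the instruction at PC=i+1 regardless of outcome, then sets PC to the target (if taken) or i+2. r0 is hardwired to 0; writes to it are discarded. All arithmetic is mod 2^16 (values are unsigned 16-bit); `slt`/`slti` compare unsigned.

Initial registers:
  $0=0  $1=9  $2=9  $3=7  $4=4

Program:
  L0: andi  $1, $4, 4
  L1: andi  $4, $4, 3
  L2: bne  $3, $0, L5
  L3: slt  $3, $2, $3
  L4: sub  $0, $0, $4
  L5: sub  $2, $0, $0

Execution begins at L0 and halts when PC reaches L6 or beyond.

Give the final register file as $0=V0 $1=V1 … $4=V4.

$0=0 $1=4 $2=0 $3=0 $4=0

[0] andi  $1, $4, 4  →  {$0:0, $1:4, $2:9, $3:7, $4:4}
[1] andi  $4, $4, 3  →  {$0:0, $1:4, $2:9, $3:7, $4:0}
[2] bne  $3, $0, L5  →  {$0:0, $1:4, $2:9, $3:7, $4:0}  ⟨branch taken⟩
[3] slt  $3, $2, $3  →  {$0:0, $1:4, $2:9, $3:0, $4:0}
[5] sub  $2, $0, $0  →  {$0:0, $1:4, $2:0, $3:0, $4:0}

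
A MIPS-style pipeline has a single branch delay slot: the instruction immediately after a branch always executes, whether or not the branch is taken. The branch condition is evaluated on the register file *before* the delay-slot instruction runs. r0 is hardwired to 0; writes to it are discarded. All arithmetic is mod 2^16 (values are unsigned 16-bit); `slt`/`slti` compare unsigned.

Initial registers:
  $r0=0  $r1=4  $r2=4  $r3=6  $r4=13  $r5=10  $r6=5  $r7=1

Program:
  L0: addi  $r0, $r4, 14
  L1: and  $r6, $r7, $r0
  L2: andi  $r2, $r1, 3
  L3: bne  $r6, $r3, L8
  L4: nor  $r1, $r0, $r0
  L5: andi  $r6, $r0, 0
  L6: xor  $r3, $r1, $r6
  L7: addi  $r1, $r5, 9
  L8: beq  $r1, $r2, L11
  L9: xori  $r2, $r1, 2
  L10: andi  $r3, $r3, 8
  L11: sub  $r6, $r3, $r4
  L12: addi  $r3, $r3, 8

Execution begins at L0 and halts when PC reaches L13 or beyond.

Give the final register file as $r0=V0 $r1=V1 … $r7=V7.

PC=0  addi  $r0, $r4, 14     | $r0=0 $r1=4 $r2=4 $r3=6 $r4=13 $r5=10 $r6=5 $r7=1
PC=1  and  $r6, $r7, $r0     | $r0=0 $r1=4 $r2=4 $r3=6 $r4=13 $r5=10 $r6=0 $r7=1
PC=2  andi  $r2, $r1, 3      | $r0=0 $r1=4 $r2=0 $r3=6 $r4=13 $r5=10 $r6=0 $r7=1
PC=3  bne  $r6, $r3, L8      | $r0=0 $r1=4 $r2=0 $r3=6 $r4=13 $r5=10 $r6=0 $r7=1  [TAKEN]
PC=4  nor  $r1, $r0, $r0     | $r0=0 $r1=65535 $r2=0 $r3=6 $r4=13 $r5=10 $r6=0 $r7=1
PC=8  beq  $r1, $r2, L11     | $r0=0 $r1=65535 $r2=0 $r3=6 $r4=13 $r5=10 $r6=0 $r7=1  [not taken]
PC=9  xori  $r2, $r1, 2      | $r0=0 $r1=65535 $r2=65533 $r3=6 $r4=13 $r5=10 $r6=0 $r7=1
PC=10 andi  $r3, $r3, 8      | $r0=0 $r1=65535 $r2=65533 $r3=0 $r4=13 $r5=10 $r6=0 $r7=1
PC=11 sub  $r6, $r3, $r4     | $r0=0 $r1=65535 $r2=65533 $r3=0 $r4=13 $r5=10 $r6=65523 $r7=1
PC=12 addi  $r3, $r3, 8      | $r0=0 $r1=65535 $r2=65533 $r3=8 $r4=13 $r5=10 $r6=65523 $r7=1

$r0=0 $r1=65535 $r2=65533 $r3=8 $r4=13 $r5=10 $r6=65523 $r7=1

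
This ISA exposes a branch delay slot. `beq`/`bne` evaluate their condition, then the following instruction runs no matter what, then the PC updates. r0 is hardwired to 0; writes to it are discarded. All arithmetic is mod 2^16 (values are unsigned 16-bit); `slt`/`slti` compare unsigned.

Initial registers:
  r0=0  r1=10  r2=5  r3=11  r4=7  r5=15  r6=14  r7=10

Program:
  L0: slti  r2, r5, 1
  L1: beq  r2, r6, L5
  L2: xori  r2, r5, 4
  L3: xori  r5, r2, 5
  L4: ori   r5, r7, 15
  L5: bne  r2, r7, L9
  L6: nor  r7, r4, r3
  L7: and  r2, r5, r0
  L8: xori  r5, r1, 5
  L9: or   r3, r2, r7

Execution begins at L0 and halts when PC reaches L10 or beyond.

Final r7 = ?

65520

[0] slti  r2, r5, 1  →  {r0:0, r1:10, r2:0, r3:11, r4:7, r5:15, r6:14, r7:10}
[1] beq  r2, r6, L5  →  {r0:0, r1:10, r2:0, r3:11, r4:7, r5:15, r6:14, r7:10}  ⟨branch fallthrough⟩
[2] xori  r2, r5, 4  →  {r0:0, r1:10, r2:11, r3:11, r4:7, r5:15, r6:14, r7:10}
[3] xori  r5, r2, 5  →  {r0:0, r1:10, r2:11, r3:11, r4:7, r5:14, r6:14, r7:10}
[4] ori   r5, r7, 15  →  {r0:0, r1:10, r2:11, r3:11, r4:7, r5:15, r6:14, r7:10}
[5] bne  r2, r7, L9  →  {r0:0, r1:10, r2:11, r3:11, r4:7, r5:15, r6:14, r7:10}  ⟨branch taken⟩
[6] nor  r7, r4, r3  →  {r0:0, r1:10, r2:11, r3:11, r4:7, r5:15, r6:14, r7:65520}
[9] or   r3, r2, r7  →  {r0:0, r1:10, r2:11, r3:65531, r4:7, r5:15, r6:14, r7:65520}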